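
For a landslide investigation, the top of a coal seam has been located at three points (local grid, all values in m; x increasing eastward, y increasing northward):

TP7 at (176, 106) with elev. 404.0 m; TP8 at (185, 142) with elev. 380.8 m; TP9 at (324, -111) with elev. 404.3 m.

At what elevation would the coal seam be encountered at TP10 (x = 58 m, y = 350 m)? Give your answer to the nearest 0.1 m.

370.3 m

Let the plane be z = a·x + b·y + c.
TP8−TP7: 9a + 36b = −23.2;  TP9−TP7: 148a − 217b = 0.3.
Solving gives a = −0.68996, b = −0.47195.
Then c = 404 − a·176 − b·106 = 575.46.
At (58, 350): z = −40.0 − 165.2 + 575.46 = 370.3 m.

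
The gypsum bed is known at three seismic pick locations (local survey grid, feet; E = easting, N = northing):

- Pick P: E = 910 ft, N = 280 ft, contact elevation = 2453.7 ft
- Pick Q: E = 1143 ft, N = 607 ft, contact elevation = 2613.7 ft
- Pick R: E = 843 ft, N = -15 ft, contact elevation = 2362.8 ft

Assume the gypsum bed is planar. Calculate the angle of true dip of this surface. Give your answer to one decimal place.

23.5°

Let the plane be z = a·E + b·N + c.
Pick Q−Pick P: 233a + 327b = 160;  Pick R−Pick P: −67a − 295b = −90.9.
Solving gives a = 0.37321, b = 0.22337.
Gradient magnitude |∇z| = √(a² + b²) = √(0.13928 + 0.04990) = 0.43495.
True dip = arctan(0.43495) = 23.5°, dipping toward WSW (azimuth ≈ 239°).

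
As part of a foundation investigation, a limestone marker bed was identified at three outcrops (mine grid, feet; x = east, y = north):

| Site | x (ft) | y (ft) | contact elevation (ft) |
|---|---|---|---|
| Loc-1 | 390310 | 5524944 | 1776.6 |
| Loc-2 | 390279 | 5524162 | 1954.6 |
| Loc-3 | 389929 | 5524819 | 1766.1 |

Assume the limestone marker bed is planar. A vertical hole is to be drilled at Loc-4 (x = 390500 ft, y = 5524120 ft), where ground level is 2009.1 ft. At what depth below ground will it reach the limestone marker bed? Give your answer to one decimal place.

Let the plane be z = a·x + b·y + c.
Loc-2−Loc-1: −31a − 782b = 178;  Loc-3−Loc-1: −381a − 125b = −10.5.
Solving gives a = 0.103585237, b = −0.231727804.
Then c = 1776.6 − a·390310 − b·5524944 = 1241629.38.
At (390500, 5524120): z_contact = 40450.04 − 1280092.19 + 1241629.38 = 1987.22 ft.
Depth below ground = 2009.1 − 1987.22 = 21.9 ft.

21.9 ft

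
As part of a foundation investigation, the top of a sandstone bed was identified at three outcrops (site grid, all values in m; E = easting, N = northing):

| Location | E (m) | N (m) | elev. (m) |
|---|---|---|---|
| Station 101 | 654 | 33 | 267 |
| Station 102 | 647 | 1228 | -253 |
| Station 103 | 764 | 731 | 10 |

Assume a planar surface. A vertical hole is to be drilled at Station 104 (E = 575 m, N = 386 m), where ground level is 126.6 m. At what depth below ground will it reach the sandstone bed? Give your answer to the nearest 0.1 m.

44.7 m

Two edge vectors: Station 101→Station 102 = (-7, 1195, -520), Station 101→Station 103 = (110, 698, -257).
Normal n = (Station 101→Station 102) × (Station 101→Station 103) = (55845, -58999, -136336).
So ∂z/∂E = −n_x/n_z = 0.409613 and ∂z/∂N = −n_y/n_z = −0.432747.
Intercept c from Station 101: 267 − 267.89 + 14.28 = 13.39.
At (575, 386): z_contact = 235.53 − 167.04 + 13.39 = 81.88 m.
Depth below ground = 126.6 − 81.88 = 44.7 m.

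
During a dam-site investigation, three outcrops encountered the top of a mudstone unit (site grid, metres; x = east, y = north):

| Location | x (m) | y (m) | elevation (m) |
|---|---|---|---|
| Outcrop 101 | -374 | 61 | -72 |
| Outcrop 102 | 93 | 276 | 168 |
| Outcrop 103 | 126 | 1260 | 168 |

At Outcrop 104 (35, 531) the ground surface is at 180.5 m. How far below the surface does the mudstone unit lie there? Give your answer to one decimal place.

Two edge vectors: Outcrop 101→Outcrop 102 = (467, 215, 240), Outcrop 101→Outcrop 103 = (500, 1199, 240).
Normal n = (Outcrop 101→Outcrop 102) × (Outcrop 101→Outcrop 103) = (-236160, 7920, 452433).
So ∂z/∂x = −n_x/n_z = 0.521978 and ∂z/∂y = −n_y/n_z = −0.017505.
Intercept c from Outcrop 101: -72 + 195.22 + 1.07 = 124.29.
At (35, 531): z_contact = 18.27 − 9.30 + 124.29 = 133.26 m.
Depth below ground = 180.5 − 133.26 = 47.2 m.

47.2 m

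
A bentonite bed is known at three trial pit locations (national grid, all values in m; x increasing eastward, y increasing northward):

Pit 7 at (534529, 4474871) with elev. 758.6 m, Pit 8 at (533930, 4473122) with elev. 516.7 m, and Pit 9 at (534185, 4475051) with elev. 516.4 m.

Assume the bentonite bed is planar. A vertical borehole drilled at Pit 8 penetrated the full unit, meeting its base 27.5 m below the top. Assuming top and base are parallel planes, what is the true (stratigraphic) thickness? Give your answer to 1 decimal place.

Two edge vectors: Pit 7→Pit 8 = (-599, -1749, -241.9), Pit 7→Pit 9 = (-344, 180, -242.2).
Normal n = (Pit 7→Pit 8) × (Pit 7→Pit 9) = (467149.8, -61864.2, -709476).
So ∂z/∂x = −n_x/n_z = 0.65844 and ∂z/∂y = −n_y/n_z = −0.08720.
|∇z| = √(a²+b²) = 0.66419, so dip δ = arctan(0.66419) = 33.59°.
True thickness = vertical thickness × cos δ = 27.5 × cos 33.59° = 22.9 m.

22.9 m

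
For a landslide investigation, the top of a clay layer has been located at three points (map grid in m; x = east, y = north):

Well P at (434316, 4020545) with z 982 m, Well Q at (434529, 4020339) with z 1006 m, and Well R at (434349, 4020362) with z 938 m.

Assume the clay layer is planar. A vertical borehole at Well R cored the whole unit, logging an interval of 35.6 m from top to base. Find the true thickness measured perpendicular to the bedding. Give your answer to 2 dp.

Let the plane be z = a·x + b·y + c.
Well Q−Well P: 213a − 206b = 24;  Well R−Well P: 33a − 183b = −44.
Solving gives a = 0.41813, b = 0.31584.
|∇z| = √(a²+b²) = 0.52401, so dip δ = arctan(0.52401) = 27.66°.
True thickness = vertical thickness × cos δ = 35.6 × cos 27.66° = 31.53 m.

31.53 m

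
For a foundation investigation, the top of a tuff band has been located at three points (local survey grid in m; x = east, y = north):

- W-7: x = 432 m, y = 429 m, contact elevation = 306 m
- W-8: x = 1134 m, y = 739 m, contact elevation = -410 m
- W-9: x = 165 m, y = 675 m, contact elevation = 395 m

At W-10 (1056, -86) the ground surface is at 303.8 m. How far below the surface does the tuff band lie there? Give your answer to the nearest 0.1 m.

236.0 m

Two edge vectors: W-7→W-8 = (702, 310, -716), W-7→W-9 = (-267, 246, 89).
Normal n = (W-7→W-8) × (W-7→W-9) = (203726, 128694, 255462).
So ∂z/∂x = −n_x/n_z = −0.797481 and ∂z/∂y = −n_y/n_z = −0.503770.
Intercept c from W-7: 306 + 344.51 + 216.12 = 866.63.
At (1056, -86): z_contact = −842.14 + 43.32 + 866.63 = 67.81 m.
Depth below ground = 303.8 − 67.81 = 236.0 m.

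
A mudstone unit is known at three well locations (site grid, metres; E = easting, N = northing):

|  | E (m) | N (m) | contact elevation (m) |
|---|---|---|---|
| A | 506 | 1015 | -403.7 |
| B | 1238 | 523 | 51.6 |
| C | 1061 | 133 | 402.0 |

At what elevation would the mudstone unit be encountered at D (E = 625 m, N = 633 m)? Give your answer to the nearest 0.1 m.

-56.4 m

Two edge vectors: A→B = (732, -492, 455.3), A→C = (555, -882, 805.7).
Normal n = (A→B) × (A→C) = (5170.2, -337080.9, -372564).
So ∂z/∂E = −n_x/n_z = 0.013877 and ∂z/∂N = −n_y/n_z = −0.904760.
Intercept c from A: -403.7 − 7.02 + 918.33 = 507.61.
At (625, 633): z = 8.7 − 572.7 + 507.61 = -56.4 m.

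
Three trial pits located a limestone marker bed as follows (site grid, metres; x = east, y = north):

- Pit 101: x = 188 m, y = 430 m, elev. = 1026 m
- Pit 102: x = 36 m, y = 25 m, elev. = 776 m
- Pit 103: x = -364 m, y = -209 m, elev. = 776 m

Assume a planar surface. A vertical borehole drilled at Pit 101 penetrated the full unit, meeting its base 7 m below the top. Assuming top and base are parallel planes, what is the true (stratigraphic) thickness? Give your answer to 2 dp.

Two edge vectors: Pit 101→Pit 102 = (-152, -405, -250), Pit 101→Pit 103 = (-552, -639, -250).
Normal n = (Pit 101→Pit 102) × (Pit 101→Pit 103) = (-58500, 100000, -126432).
So ∂z/∂x = −n_x/n_z = −0.46270 and ∂z/∂y = −n_y/n_z = 0.79094.
|∇z| = √(a²+b²) = 0.91634, so dip δ = arctan(0.91634) = 42.50°.
True thickness = vertical thickness × cos δ = 7 × cos 42.50° = 5.16 m.

5.16 m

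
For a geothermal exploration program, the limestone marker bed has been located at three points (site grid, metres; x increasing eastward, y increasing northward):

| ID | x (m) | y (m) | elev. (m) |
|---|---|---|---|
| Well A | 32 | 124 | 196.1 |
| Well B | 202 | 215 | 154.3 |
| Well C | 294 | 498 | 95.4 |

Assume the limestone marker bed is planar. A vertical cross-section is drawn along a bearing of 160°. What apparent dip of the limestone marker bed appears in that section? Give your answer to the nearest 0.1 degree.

5.2°

Let the plane be z = a·x + b·y + c.
Well B−Well A: 170a + 91b = −41.8;  Well C−Well A: 262a + 374b = −100.7.
Solving gives a = −0.16280, b = −0.15520.
Unit vector along 160° is (sin 160°, cos 160°) = (0.3420, -0.9397).
Slope in that direction = a·(0.3420) + b·(-0.9397) = 0.09016.
Apparent dip = arctan|0.09016| = 5.2° (true dip is 12.7°, so apparent ≤ true as expected).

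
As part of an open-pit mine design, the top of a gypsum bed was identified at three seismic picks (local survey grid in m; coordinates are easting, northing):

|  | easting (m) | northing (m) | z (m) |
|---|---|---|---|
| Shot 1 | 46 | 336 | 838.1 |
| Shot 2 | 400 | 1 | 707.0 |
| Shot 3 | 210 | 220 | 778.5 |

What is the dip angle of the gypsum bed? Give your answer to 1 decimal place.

Let the plane be z = a·easting + b·northing + c.
Shot 2−Shot 1: 354a − 335b = −131.1;  Shot 3−Shot 1: 164a − 116b = −59.6.
Solving gives a = −0.34292, b = 0.02897.
Gradient magnitude |∇z| = √(a² + b²) = √(0.11760 + 0.00084) = 0.34414.
True dip = arctan(0.34414) = 19.0°, dipping toward E (azimuth ≈ 095°).

19.0°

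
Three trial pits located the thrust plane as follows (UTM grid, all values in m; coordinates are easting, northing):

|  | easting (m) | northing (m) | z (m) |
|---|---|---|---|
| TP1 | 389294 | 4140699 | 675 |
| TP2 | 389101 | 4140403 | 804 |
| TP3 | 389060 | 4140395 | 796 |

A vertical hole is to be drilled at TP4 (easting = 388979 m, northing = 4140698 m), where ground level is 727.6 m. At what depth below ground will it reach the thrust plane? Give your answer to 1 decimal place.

Let the plane be z = a·easting + b·northing + c.
TP2−TP1: −193a − 296b = 129;  TP3−TP1: −234a − 304b = 121.
Solving gives a = 0.320996979, b = −0.645109517.
Then c = 675 − a·389294 − b·4140699 = 2546917.13.
At (388979, 4140698): z_contact = 124861.08 − 2671203.69 + 2546917.13 = 574.53 m.
Depth below ground = 727.6 − 574.53 = 153.1 m.

153.1 m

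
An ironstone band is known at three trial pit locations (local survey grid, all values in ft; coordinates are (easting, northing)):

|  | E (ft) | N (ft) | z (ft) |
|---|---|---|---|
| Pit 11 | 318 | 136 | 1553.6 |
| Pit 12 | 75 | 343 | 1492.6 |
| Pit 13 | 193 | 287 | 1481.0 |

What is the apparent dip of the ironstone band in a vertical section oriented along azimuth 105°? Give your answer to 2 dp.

Two edge vectors: Pit 11→Pit 12 = (-243, 207, -61), Pit 11→Pit 13 = (-125, 151, -72.6).
Normal n = (Pit 11→Pit 12) × (Pit 11→Pit 13) = (-5817.2, -10016.8, -10818).
So ∂z/∂E = −n_x/n_z = −0.53773 and ∂z/∂N = −n_y/n_z = −0.92594.
Unit vector along 105° is (sin 105°, cos 105°) = (0.9659, -0.2588).
Slope in that direction = a·(0.9659) + b·(-0.2588) = −0.27976.
Apparent dip = arctan|0.27976| = 15.63° (true dip is 47.0°, so apparent ≤ true as expected).

15.63°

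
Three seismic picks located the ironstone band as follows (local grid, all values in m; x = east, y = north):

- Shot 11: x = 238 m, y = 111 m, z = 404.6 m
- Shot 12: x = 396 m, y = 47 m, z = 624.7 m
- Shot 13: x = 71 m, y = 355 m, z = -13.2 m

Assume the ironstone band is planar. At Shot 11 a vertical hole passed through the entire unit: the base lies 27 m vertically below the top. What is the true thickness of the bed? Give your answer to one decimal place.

Two edge vectors: Shot 11→Shot 12 = (158, -64, 220.1), Shot 11→Shot 13 = (-167, 244, -417.8).
Normal n = (Shot 11→Shot 12) × (Shot 11→Shot 13) = (-26965.2, 29255.7, 27864).
So ∂z/∂x = −n_x/n_z = 0.96774 and ∂z/∂y = −n_y/n_z = −1.04995.
|∇z| = √(a²+b²) = 1.42791, so dip δ = arctan(1.42791) = 55.00°.
True thickness = vertical thickness × cos δ = 27 × cos 55.00° = 15.5 m.

15.5 m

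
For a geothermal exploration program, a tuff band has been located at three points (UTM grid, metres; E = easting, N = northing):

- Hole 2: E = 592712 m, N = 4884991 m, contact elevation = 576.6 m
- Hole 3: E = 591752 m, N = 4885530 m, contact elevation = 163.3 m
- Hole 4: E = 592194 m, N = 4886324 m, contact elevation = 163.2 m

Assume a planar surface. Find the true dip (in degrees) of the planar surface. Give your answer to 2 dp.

Two edge vectors: Hole 2→Hole 3 = (-960, 539, -413.3), Hole 2→Hole 4 = (-518, 1333, -413.4).
Normal n = (Hole 2→Hole 3) × (Hole 2→Hole 4) = (328106.3, -182774.6, -1000478).
So ∂z/∂E = −n_x/n_z = 0.32795 and ∂z/∂N = −n_y/n_z = −0.18269.
Gradient magnitude |∇z| = √(a² + b²) = √(0.10755 + 0.03337) = 0.37540.
True dip = arctan(0.37540) = 20.58°, dipping toward WNW (azimuth ≈ 299°).

20.58°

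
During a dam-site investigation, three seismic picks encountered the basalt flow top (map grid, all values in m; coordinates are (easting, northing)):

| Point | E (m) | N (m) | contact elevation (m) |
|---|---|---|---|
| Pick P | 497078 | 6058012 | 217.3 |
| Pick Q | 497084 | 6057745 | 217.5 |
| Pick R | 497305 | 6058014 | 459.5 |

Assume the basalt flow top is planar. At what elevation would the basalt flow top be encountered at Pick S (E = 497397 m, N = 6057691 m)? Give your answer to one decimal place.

Two edge vectors: Pick P→Pick Q = (6, -267, 0.2), Pick P→Pick R = (227, 2, 242.2).
Normal n = (Pick P→Pick Q) × (Pick P→Pick R) = (-64667.8, -1407.8, 60621).
So ∂z/∂E = −n_x/n_z = 1.066755745 and ∂z/∂N = −n_y/n_z = 0.023222976.
Intercept c from Pick P: 217.3 − 530260.81 − 140685.06 = −670728.58.
At (497397, 6057691): z = 530601.1 + 140677.6 − 670728.58 = 550.1 m.

550.1 m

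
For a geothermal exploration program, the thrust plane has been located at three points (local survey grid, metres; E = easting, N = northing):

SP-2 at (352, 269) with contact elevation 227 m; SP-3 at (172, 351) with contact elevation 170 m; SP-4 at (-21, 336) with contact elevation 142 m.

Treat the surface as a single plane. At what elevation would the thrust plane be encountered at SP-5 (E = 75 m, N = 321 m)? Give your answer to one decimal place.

Two edge vectors: SP-2→SP-3 = (-180, 82, -57), SP-2→SP-4 = (-373, 67, -85).
Normal n = (SP-2→SP-3) × (SP-2→SP-4) = (-3151, 5961, 18526).
So ∂z/∂E = −n_x/n_z = 0.17009 and ∂z/∂N = −n_y/n_z = −0.32176.
Intercept c from SP-2: 227 − 59.87 + 86.55 = 253.68.
At (75, 321): z = 12.8 − 103.3 + 253.68 = 163.2 m.

163.2 m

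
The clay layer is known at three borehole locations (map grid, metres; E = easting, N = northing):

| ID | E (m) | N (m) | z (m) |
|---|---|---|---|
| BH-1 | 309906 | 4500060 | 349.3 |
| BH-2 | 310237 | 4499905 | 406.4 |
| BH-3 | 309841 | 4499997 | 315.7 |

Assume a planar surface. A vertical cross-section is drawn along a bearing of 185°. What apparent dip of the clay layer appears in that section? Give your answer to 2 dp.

14.76°

Let the plane be z = a·E + b·N + c.
BH-2−BH-1: 331a − 155b = 57.1;  BH-3−BH-1: −65a − 63b = −33.6.
Solving gives a = 0.28470, b = 0.23959.
Unit vector along 185° is (sin 185°, cos 185°) = (-0.0872, -0.9962).
Slope in that direction = a·(-0.0872) + b·(-0.9962) = −0.26349.
Apparent dip = arctan|0.26349| = 14.76° (true dip is 20.4°, so apparent ≤ true as expected).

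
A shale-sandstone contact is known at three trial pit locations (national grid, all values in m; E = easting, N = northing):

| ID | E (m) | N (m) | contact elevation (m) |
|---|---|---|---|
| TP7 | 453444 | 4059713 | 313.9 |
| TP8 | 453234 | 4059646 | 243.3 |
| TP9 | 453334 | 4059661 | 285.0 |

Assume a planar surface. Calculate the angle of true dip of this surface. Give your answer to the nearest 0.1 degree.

34.4°

Let the plane be z = a·E + b·N + c.
TP8−TP7: −210a − 67b = −70.6;  TP9−TP7: −110a − 52b = −28.9.
Solving gives a = 0.48870, b = −0.47803.
Gradient magnitude |∇z| = √(a² + b²) = √(0.23883 + 0.22851) = 0.68362.
True dip = arctan(0.68362) = 34.4°, dipping toward NW (azimuth ≈ 314°).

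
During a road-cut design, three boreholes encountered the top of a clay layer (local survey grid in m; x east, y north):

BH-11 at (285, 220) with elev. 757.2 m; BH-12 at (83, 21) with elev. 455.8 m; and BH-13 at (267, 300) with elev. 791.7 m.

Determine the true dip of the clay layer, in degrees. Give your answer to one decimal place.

Let the plane be z = a·x + b·y + c.
BH-12−BH-11: −202a − 199b = −301.4;  BH-13−BH-11: −18a + 80b = 34.5.
Solving gives a = 0.87359, b = 0.62781.
Gradient magnitude |∇z| = √(a² + b²) = √(0.76317 + 0.39414) = 1.07578.
True dip = arctan(1.07578) = 47.1°, dipping toward SW (azimuth ≈ 234°).

47.1°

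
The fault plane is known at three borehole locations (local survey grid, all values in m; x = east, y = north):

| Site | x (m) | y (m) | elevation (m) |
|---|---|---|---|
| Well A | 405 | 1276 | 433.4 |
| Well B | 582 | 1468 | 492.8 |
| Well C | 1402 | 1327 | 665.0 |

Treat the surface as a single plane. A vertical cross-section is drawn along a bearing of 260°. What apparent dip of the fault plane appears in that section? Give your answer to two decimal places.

Let the plane be z = a·x + b·y + c.
Well B−Well A: 177a + 192b = 59.4;  Well C−Well A: 997a + 51b = 231.6.
Solving gives a = 0.22718, b = 0.09994.
Unit vector along 260° is (sin 260°, cos 260°) = (-0.9848, -0.1736).
Slope in that direction = a·(-0.9848) + b·(-0.1736) = −0.24109.
Apparent dip = arctan|0.24109| = 13.55° (true dip is 13.9°, so apparent ≤ true as expected).

13.55°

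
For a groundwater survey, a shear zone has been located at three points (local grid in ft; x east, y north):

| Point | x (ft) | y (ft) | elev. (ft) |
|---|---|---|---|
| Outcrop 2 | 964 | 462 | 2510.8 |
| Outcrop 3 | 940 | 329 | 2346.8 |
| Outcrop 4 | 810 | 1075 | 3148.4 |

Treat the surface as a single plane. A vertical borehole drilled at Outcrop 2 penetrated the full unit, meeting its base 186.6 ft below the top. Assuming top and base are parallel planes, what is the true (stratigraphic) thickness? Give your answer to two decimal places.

Two edge vectors: Outcrop 2→Outcrop 3 = (-24, -133, -164), Outcrop 2→Outcrop 4 = (-154, 613, 637.6).
Normal n = (Outcrop 2→Outcrop 3) × (Outcrop 2→Outcrop 4) = (15731.2, 40558.4, -35194).
So ∂z/∂x = −n_x/n_z = 0.44699 and ∂z/∂y = −n_y/n_z = 1.15242.
|∇z| = √(a²+b²) = 1.23607, so dip δ = arctan(1.23607) = 51.03°.
True thickness = vertical thickness × cos δ = 186.6 × cos 51.03° = 117.36 ft.

117.36 ft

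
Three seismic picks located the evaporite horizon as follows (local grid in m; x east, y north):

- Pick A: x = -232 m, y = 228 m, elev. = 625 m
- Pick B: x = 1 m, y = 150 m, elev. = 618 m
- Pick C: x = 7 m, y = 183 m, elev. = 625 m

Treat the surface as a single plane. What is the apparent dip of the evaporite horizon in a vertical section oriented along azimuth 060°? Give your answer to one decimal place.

7.7°

Two edge vectors: Pick A→Pick B = (233, -78, -7), Pick A→Pick C = (239, -45, 0).
Normal n = (Pick A→Pick B) × (Pick A→Pick C) = (-315, -1673, 8157).
So ∂z/∂x = −n_x/n_z = 0.03862 and ∂z/∂y = −n_y/n_z = 0.20510.
Unit vector along 060° is (sin 60°, cos 60°) = (0.8660, 0.5000).
Slope in that direction = a·(0.8660) + b·(0.5000) = 0.13599.
Apparent dip = arctan|0.13599| = 7.7° (true dip is 11.8°, so apparent ≤ true as expected).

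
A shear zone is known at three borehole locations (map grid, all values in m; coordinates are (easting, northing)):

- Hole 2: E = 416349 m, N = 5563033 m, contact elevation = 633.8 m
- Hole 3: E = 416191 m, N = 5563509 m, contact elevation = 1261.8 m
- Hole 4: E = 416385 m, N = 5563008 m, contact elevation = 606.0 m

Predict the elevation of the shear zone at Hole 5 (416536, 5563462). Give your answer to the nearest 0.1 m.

1261.4 m

Two edge vectors: Hole 2→Hole 3 = (-158, 476, 628), Hole 2→Hole 4 = (36, -25, -27.8).
Normal n = (Hole 2→Hole 3) × (Hole 2→Hole 4) = (2467.2, 18215.6, -13186).
So ∂z/∂E = −n_x/n_z = 0.187107538 and ∂z/∂N = −n_y/n_z = 1.381434855.
Intercept c from Hole 2: 633.8 − 77902.04 − 7684967.69 = −7762235.92.
At (416536, 5563462): z = 77937.0 + 7685560.3 − 7762235.92 = 1261.4 m.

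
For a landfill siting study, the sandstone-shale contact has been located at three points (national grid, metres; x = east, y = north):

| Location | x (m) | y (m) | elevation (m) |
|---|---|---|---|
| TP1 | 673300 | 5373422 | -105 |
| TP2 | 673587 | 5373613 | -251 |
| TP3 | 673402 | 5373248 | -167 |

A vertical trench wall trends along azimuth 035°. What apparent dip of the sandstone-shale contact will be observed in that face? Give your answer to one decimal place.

Let the plane be z = a·x + b·y + c.
TP2−TP1: 287a + 191b = −146;  TP3−TP1: 102a − 174b = −62.
Solving gives a = −0.53653, b = 0.04180.
Unit vector along 035° is (sin 35°, cos 35°) = (0.5736, 0.8192).
Slope in that direction = a·(0.5736) + b·(0.8192) = −0.27350.
Apparent dip = arctan|0.27350| = 15.3° (true dip is 28.3°, so apparent ≤ true as expected).

15.3°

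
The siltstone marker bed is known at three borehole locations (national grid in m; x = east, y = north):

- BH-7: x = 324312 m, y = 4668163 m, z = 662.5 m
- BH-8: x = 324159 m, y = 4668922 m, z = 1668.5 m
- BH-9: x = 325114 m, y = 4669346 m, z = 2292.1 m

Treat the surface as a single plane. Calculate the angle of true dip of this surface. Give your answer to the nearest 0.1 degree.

Let the plane be z = a·x + b·y + c.
BH-8−BH-7: −153a + 759b = 1006;  BH-9−BH-7: 802a + 1183b = 1629.6.
Solving gives a = 0.05922, b = 1.33737.
Gradient magnitude |∇z| = √(a² + b²) = √(0.00351 + 1.78855) = 1.33868.
True dip = arctan(1.33868) = 53.2°, dipping toward S (azimuth ≈ 183°).

53.2°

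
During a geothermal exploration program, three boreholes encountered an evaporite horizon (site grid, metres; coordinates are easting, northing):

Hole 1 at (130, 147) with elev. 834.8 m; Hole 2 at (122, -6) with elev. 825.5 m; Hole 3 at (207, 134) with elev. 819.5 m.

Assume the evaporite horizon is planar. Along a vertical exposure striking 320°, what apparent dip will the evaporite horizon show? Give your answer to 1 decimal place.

9.9°

Two edge vectors: Hole 1→Hole 2 = (-8, -153, -9.3), Hole 1→Hole 3 = (77, -13, -15.3).
Normal n = (Hole 1→Hole 2) × (Hole 1→Hole 3) = (2220, -838.5, 11885).
So ∂z/∂easting = −n_x/n_z = −0.18679 and ∂z/∂northing = −n_y/n_z = 0.07055.
Unit vector along 320° is (sin 320°, cos 320°) = (-0.6428, 0.7660).
Slope in that direction = a·(-0.6428) + b·(0.7660) = 0.17411.
Apparent dip = arctan|0.17411| = 9.9° (true dip is 11.3°, so apparent ≤ true as expected).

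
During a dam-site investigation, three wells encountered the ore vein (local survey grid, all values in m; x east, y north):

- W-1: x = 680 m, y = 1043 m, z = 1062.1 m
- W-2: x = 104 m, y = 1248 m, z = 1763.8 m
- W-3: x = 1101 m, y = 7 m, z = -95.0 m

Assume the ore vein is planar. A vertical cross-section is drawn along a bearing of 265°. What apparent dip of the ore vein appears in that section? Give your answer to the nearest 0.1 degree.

41.7°

Two edge vectors: W-1→W-2 = (-576, 205, 701.7), W-1→W-3 = (421, -1036, -1157.1).
Normal n = (W-1→W-2) × (W-1→W-3) = (489755.7, -371073.9, 510431).
So ∂z/∂x = −n_x/n_z = −0.95949 and ∂z/∂y = −n_y/n_z = 0.72698.
Unit vector along 265° is (sin 265°, cos 265°) = (-0.9962, -0.0872).
Slope in that direction = a·(-0.9962) + b·(-0.0872) = 0.89248.
Apparent dip = arctan|0.89248| = 41.7° (true dip is 50.3°, so apparent ≤ true as expected).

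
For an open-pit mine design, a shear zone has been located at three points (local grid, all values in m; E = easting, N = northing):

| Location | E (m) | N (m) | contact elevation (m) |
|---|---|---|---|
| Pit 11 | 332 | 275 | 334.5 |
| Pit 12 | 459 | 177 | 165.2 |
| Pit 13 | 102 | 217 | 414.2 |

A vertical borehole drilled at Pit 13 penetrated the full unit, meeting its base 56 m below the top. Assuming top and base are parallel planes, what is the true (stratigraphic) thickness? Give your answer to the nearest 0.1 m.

37.1 m

Let the plane be z = a·E + b·N + c.
Pit 12−Pit 11: 127a − 98b = −169.3;  Pit 13−Pit 11: −230a − 58b = 79.7.
Solving gives a = −0.58951, b = 0.96359.
|∇z| = √(a²+b²) = 1.12962, so dip δ = arctan(1.12962) = 48.48°.
True thickness = vertical thickness × cos δ = 56 × cos 48.48° = 37.1 m.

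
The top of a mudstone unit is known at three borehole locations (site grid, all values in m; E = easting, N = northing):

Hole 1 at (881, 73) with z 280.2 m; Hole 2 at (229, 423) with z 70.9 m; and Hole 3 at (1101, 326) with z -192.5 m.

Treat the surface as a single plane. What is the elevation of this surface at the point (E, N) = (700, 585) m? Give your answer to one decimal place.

-385.3 m

Let the plane be z = a·E + b·N + c.
Hole 2−Hole 1: −652a + 350b = −209.3;  Hole 3−Hole 1: 220a + 253b = −472.7.
Solving gives a = −0.464928, b = −1.464094.
Then c = 280.2 − a·881 − b·73 = 796.68.
At (700, 585): z = −325.4 − 856.5 + 796.68 = -385.3 m.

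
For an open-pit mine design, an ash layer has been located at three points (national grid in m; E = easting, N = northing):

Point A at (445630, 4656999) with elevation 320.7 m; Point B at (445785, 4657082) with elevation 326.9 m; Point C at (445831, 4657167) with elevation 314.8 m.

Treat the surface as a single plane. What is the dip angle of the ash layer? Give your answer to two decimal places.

Two edge vectors: Point A→Point B = (155, 83, 6.2), Point A→Point C = (201, 168, -5.9).
Normal n = (Point A→Point B) × (Point A→Point C) = (-1531.3, 2160.7, 9357).
So ∂z/∂E = −n_x/n_z = 0.16365 and ∂z/∂N = −n_y/n_z = −0.23092.
Gradient magnitude |∇z| = √(a² + b²) = √(0.02678 + 0.05332) = 0.28303.
True dip = arctan(0.28303) = 15.80°, dipping toward NW (azimuth ≈ 325°).

15.80°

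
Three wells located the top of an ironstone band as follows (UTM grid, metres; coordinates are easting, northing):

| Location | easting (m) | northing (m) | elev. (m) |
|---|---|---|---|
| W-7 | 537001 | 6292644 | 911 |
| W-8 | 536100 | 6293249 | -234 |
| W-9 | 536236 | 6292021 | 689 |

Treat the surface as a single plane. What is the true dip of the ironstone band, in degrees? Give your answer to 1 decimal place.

Let the plane be z = a·easting + b·northing + c.
W-8−W-7: −901a + 605b = −1145;  W-9−W-7: −765a − 623b = −222.
Solving gives a = 0.82766, b = −0.65997.
Gradient magnitude |∇z| = √(a² + b²) = √(0.68502 + 0.43556) = 1.05857.
True dip = arctan(1.05857) = 46.6°, dipping toward NW (azimuth ≈ 309°).

46.6°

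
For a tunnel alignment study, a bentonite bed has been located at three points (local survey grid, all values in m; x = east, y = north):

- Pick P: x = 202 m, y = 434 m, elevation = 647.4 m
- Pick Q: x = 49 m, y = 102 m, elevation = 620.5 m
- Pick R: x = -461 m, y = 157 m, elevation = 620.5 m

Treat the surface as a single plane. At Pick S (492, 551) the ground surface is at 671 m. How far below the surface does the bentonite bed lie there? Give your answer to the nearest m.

12 m

Let the plane be z = a·x + b·y + c.
Pick Q−Pick P: −153a − 332b = −26.9;  Pick R−Pick P: −663a − 277b = −26.9.
Solving gives a = 0.00832, b = 0.07719.
Then c = 647.4 − a·202 − b·434 = 612.22.
At (492, 551): z_contact = 4.1 + 42.5 + 612.22 = 658.8 m.
Depth below ground = 671 − 658.8 = 12 m.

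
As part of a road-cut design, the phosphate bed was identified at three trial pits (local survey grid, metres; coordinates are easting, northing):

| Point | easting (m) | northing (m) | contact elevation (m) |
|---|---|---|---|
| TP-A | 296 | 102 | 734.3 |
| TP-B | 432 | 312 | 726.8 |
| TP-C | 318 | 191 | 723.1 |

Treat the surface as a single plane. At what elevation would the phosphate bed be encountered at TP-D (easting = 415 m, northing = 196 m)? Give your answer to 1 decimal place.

Let the plane be z = a·easting + b·northing + c.
TP-B−TP-A: 136a + 210b = −7.5;  TP-C−TP-A: 22a + 89b = −11.2.
Solving gives a = 0.22508, b = −0.18148.
Then c = 734.3 − a·296 − b·102 = 686.19.
At (415, 196): z = 93.4 − 35.6 + 686.19 = 744.0 m.

744.0 m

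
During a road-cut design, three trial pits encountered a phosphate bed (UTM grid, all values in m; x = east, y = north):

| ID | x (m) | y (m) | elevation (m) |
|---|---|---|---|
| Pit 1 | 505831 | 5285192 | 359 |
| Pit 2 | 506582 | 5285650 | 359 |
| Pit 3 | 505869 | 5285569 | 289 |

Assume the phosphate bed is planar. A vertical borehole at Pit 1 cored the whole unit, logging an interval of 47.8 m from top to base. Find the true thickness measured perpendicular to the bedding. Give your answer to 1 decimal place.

Let the plane be z = a·x + b·y + c.
Pit 2−Pit 1: 751a + 458b = 0;  Pit 3−Pit 1: 38a + 377b = −70.
Solving gives a = 0.12065, b = −0.19784.
|∇z| = √(a²+b²) = 0.23173, so dip δ = arctan(0.23173) = 13.05°.
True thickness = vertical thickness × cos δ = 47.8 × cos 13.05° = 46.6 m.

46.6 m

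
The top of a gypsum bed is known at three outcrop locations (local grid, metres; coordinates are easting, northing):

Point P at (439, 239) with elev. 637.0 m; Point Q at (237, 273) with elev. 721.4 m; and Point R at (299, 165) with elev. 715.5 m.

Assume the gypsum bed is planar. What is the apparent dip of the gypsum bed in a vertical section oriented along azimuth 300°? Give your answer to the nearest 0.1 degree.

Let the plane be z = a·easting + b·northing + c.
Point Q−Point P: −202a + 34b = 84.4;  Point R−Point P: −140a − 74b = 78.5.
Solving gives a = −0.45233, b = −0.20504.
Unit vector along 300° is (sin 300°, cos 300°) = (-0.8660, 0.5000).
Slope in that direction = a·(-0.8660) + b·(0.5000) = 0.28921.
Apparent dip = arctan|0.28921| = 16.1° (true dip is 26.4°, so apparent ≤ true as expected).

16.1°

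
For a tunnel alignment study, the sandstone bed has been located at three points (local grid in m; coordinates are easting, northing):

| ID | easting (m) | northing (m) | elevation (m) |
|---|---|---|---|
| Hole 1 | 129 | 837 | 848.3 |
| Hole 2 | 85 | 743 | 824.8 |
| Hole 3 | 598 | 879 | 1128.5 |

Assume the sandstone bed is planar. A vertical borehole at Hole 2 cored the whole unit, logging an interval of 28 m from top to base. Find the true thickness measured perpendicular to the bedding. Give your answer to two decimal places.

24.00 m

Two edge vectors: Hole 1→Hole 2 = (-44, -94, -23.5), Hole 1→Hole 3 = (469, 42, 280.2).
Normal n = (Hole 1→Hole 2) × (Hole 1→Hole 3) = (-25351.8, 1307.3, 42238).
So ∂z/∂easting = −n_x/n_z = 0.60021 and ∂z/∂northing = −n_y/n_z = −0.03095.
|∇z| = √(a²+b²) = 0.60101, so dip δ = arctan(0.60101) = 31.01°.
True thickness = vertical thickness × cos δ = 28 × cos 31.01° = 24.00 m.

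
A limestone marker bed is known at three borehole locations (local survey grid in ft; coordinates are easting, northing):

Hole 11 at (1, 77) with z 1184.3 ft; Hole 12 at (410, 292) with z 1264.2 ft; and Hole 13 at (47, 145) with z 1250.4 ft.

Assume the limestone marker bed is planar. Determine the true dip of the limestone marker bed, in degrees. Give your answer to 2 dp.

54.31°

Let the plane be z = a·easting + b·northing + c.
Hole 12−Hole 11: 409a + 215b = 79.9;  Hole 13−Hole 11: 46a + 68b = 66.1.
Solving gives a = −0.48981, b = 1.30340.
Gradient magnitude |∇z| = √(a² + b²) = √(0.23991 + 1.69885) = 1.39239.
True dip = arctan(1.39239) = 54.31°, dipping toward SSE (azimuth ≈ 159°).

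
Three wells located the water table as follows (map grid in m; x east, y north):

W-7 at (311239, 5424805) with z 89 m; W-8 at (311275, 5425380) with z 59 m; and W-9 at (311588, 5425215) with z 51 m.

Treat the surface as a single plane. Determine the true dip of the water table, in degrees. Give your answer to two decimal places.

4.06°

Let the plane be z = a·x + b·y + c.
W-8−W-7: 36a + 575b = −30;  W-9−W-7: 349a + 410b = −38.
Solving gives a = −0.05137, b = −0.04896.
Gradient magnitude |∇z| = √(a² + b²) = √(0.00264 + 0.00240) = 0.07096.
True dip = arctan(0.07096) = 4.06°, dipping toward NE (azimuth ≈ 046°).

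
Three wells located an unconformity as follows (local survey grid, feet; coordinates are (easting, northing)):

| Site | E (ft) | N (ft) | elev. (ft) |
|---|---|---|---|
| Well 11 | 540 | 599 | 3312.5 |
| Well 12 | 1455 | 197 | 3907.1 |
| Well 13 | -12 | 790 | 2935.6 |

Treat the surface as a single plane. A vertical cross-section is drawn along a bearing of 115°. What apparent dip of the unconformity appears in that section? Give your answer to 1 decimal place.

30.1°

Let the plane be z = a·E + b·N + c.
Well 12−Well 11: 915a − 402b = 594.6;  Well 13−Well 11: −552a + 191b = −376.9.
Solving gives a = 0.80496, b = 0.35309.
Unit vector along 115° is (sin 115°, cos 115°) = (0.9063, -0.4226).
Slope in that direction = a·(0.9063) + b·(-0.4226) = 0.58032.
Apparent dip = arctan|0.58032| = 30.1° (true dip is 41.3°, so apparent ≤ true as expected).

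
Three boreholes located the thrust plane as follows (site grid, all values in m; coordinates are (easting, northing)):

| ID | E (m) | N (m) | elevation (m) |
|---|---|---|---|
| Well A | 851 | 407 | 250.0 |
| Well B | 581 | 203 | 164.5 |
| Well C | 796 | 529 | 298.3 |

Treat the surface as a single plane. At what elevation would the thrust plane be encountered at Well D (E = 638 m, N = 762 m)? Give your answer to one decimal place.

389.9 m

Two edge vectors: Well A→Well B = (-270, -204, -85.5), Well A→Well C = (-55, 122, 48.3).
Normal n = (Well A→Well B) × (Well A→Well C) = (577.8, 17743.5, -44160).
So ∂z/∂E = −n_x/n_z = 0.01308 and ∂z/∂N = −n_y/n_z = 0.40180.
Intercept c from Well A: 250 − 11.13 − 163.53 = 75.33.
At (638, 762): z = 8.3 + 306.2 + 75.33 = 389.9 m.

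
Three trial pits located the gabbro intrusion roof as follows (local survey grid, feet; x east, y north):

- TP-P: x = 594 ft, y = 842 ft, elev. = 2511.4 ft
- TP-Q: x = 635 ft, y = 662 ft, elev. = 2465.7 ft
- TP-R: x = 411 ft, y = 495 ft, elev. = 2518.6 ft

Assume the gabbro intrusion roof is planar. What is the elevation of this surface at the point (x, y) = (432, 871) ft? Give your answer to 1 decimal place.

2575.3 ft

Let the plane be z = a·x + b·y + c.
TP-Q−TP-P: 41a − 180b = −45.7;  TP-R−TP-P: −183a − 347b = 7.2.
Solving gives a = −0.36368, b = 0.17105.
Then c = 2511.4 − a·594 − b·842 = 2583.40.
At (432, 871): z = −157.1 + 149.0 + 2583.40 = 2575.3 ft.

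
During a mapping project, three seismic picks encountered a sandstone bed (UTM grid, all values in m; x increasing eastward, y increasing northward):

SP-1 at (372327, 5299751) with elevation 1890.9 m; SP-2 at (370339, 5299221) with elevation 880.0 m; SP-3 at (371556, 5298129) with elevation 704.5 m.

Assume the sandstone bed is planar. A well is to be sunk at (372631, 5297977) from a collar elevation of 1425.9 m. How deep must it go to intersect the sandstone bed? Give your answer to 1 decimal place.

420.7 m

Let the plane be z = a·x + b·y + c.
SP-2−SP-1: −1988a − 530b = −1010.9;  SP-3−SP-1: −771a − 1622b = −1186.4.
Solving gives a = 0.358992026, b = 0.560799721.
Then c = 1890.9 − a·372327 − b·5299751 = −3103870.41.
At (372631, 5297977): z_contact = 133771.56 + 2971104.03 − 3103870.41 = 1005.17 m.
Depth below ground = 1425.9 − 1005.17 = 420.7 m.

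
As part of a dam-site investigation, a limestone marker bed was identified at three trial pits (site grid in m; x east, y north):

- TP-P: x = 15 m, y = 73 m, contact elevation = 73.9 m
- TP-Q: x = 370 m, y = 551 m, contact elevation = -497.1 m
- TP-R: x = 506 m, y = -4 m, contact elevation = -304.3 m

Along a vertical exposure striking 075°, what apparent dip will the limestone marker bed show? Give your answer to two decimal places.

44.21°

Two edge vectors: TP-P→TP-Q = (355, 478, -571), TP-P→TP-R = (491, -77, -378.2).
Normal n = (TP-P→TP-Q) × (TP-P→TP-R) = (-224746.6, -146100, -262033).
So ∂z/∂x = −n_x/n_z = −0.85770 and ∂z/∂y = −n_y/n_z = −0.55756.
Unit vector along 075° is (sin 75°, cos 75°) = (0.9659, 0.2588).
Slope in that direction = a·(0.9659) + b·(0.2588) = −0.97279.
Apparent dip = arctan|0.97279| = 44.21° (true dip is 45.7°, so apparent ≤ true as expected).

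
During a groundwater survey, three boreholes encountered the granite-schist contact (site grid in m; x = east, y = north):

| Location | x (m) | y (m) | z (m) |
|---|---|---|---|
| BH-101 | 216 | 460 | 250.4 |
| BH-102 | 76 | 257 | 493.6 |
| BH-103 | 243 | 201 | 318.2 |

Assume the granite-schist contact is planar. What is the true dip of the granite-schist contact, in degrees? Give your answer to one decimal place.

51.1°

Two edge vectors: BH-101→BH-102 = (-140, -203, 243.2), BH-101→BH-103 = (27, -259, 67.8).
Normal n = (BH-101→BH-102) × (BH-101→BH-103) = (49225.4, 16058.4, 41741).
So ∂z/∂x = −n_x/n_z = −1.17931 and ∂z/∂y = −n_y/n_z = −0.38472.
Gradient magnitude |∇z| = √(a² + b²) = √(1.39076 + 0.14801) = 1.24047.
True dip = arctan(1.24047) = 51.1°, dipping toward ENE (azimuth ≈ 072°).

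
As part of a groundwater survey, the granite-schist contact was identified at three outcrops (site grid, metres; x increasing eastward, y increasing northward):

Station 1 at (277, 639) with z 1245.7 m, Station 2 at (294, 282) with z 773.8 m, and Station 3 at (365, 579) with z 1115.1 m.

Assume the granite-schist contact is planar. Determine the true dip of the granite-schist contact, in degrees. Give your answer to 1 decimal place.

Let the plane be z = a·x + b·y + c.
Station 2−Station 1: 17a − 357b = −471.9;  Station 3−Station 1: 88a − 60b = −130.6.
Solving gives a = −0.60239, b = 1.29316.
Gradient magnitude |∇z| = √(a² + b²) = √(0.36287 + 1.67227) = 1.42658.
True dip = arctan(1.42658) = 55.0°, dipping toward SSE (azimuth ≈ 155°).

55.0°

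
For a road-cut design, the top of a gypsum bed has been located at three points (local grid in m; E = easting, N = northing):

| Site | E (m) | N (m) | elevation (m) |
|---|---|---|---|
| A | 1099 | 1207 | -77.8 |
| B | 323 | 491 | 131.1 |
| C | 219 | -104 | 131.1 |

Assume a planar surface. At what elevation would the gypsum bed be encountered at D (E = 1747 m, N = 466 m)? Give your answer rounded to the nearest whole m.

Two edge vectors: A→B = (-776, -716, 208.9), A→C = (-880, -1311, 208.9).
Normal n = (A→B) × (A→C) = (124295.5, -21725.6, 387256).
So ∂z/∂E = −n_x/n_z = −0.32096 and ∂z/∂N = −n_y/n_z = 0.05610.
Intercept c from A: -77.8 + 352.74 − 67.71 = 207.23.
At (1747, 466): z = −560.7 + 26.1 + 207.23 = -327.4 m.

-327 m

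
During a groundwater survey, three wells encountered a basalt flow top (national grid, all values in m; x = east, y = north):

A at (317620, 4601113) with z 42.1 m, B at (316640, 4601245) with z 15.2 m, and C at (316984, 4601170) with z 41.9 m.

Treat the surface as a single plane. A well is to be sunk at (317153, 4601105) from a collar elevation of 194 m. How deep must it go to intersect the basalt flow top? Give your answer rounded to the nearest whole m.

122 m

Let the plane be z = a·x + b·y + c.
B−A: −980a + 132b = −26.9;  C−A: −636a + 57b = −0.2.
Solving gives a = −0.05364161, b = −0.60203617.
Then c = 42.1 − a·317620 − b·4601113 = 2787116.18.
At (317153, 4601105): z_contact = −17012.6 − 2770031.6 + 2787116.18 = 72.0 m.
Depth below ground = 194 − 72.0 = 122 m.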